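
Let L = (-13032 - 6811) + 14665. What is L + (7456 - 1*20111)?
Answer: -17833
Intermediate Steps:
L = -5178 (L = -19843 + 14665 = -5178)
L + (7456 - 1*20111) = -5178 + (7456 - 1*20111) = -5178 + (7456 - 20111) = -5178 - 12655 = -17833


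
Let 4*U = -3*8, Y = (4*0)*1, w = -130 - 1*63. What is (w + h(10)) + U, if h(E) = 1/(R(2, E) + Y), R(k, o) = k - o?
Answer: -1593/8 ≈ -199.13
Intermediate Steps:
w = -193 (w = -130 - 63 = -193)
Y = 0 (Y = 0*1 = 0)
h(E) = 1/(2 - E) (h(E) = 1/((2 - E) + 0) = 1/(2 - E))
U = -6 (U = (-3*8)/4 = (¼)*(-24) = -6)
(w + h(10)) + U = (-193 - 1/(-2 + 10)) - 6 = (-193 - 1/8) - 6 = (-193 - 1*⅛) - 6 = (-193 - ⅛) - 6 = -1545/8 - 6 = -1593/8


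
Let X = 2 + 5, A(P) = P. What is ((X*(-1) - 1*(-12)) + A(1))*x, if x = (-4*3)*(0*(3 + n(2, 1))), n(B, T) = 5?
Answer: 0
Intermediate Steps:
X = 7
x = 0 (x = (-4*3)*(0*(3 + 5)) = -0*8 = -12*0 = 0)
((X*(-1) - 1*(-12)) + A(1))*x = ((7*(-1) - 1*(-12)) + 1)*0 = ((-7 + 12) + 1)*0 = (5 + 1)*0 = 6*0 = 0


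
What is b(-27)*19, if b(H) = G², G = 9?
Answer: 1539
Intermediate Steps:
b(H) = 81 (b(H) = 9² = 81)
b(-27)*19 = 81*19 = 1539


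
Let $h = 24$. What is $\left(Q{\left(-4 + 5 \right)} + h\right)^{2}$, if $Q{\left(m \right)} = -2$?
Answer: $484$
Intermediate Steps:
$\left(Q{\left(-4 + 5 \right)} + h\right)^{2} = \left(-2 + 24\right)^{2} = 22^{2} = 484$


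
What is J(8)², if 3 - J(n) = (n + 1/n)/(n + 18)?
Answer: 1849/256 ≈ 7.2227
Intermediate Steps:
J(n) = 3 - (n + 1/n)/(18 + n) (J(n) = 3 - (n + 1/n)/(n + 18) = 3 - (n + 1/n)/(18 + n))
J(8)² = ((-1 + 2*8² + 54*8)/(8*(18 + 8)))² = ((⅛)*(-1 + 2*64 + 432)/26)² = ((⅛)*(1/26)*(-1 + 128 + 432))² = ((⅛)*(1/26)*559)² = (43/16)² = 1849/256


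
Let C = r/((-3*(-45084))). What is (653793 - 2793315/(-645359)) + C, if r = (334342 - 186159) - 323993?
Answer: 2194896252122489/3357157518 ≈ 6.5380e+5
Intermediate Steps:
r = -175810 (r = 148183 - 323993 = -175810)
C = -87905/67626 (C = -175810/((-3*(-45084))) = -175810/((-1*(-135252))) = -175810/135252 = -175810*1/135252 = -87905/67626 ≈ -1.2999)
(653793 - 2793315/(-645359)) + C = (653793 - 2793315/(-645359)) - 87905/67626 = (653793 - 2793315*(-1/645359)) - 87905/67626 = (653793 + 2793315/645359) - 87905/67626 = 421933990002/645359 - 87905/67626 = 2194896252122489/3357157518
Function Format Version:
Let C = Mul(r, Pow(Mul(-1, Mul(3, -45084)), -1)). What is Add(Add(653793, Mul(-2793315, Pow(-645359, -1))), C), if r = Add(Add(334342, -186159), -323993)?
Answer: Rational(2194896252122489, 3357157518) ≈ 6.5380e+5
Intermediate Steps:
r = -175810 (r = Add(148183, -323993) = -175810)
C = Rational(-87905, 67626) (C = Mul(-175810, Pow(Mul(-1, Mul(3, -45084)), -1)) = Mul(-175810, Pow(Mul(-1, -135252), -1)) = Mul(-175810, Pow(135252, -1)) = Mul(-175810, Rational(1, 135252)) = Rational(-87905, 67626) ≈ -1.2999)
Add(Add(653793, Mul(-2793315, Pow(-645359, -1))), C) = Add(Add(653793, Mul(-2793315, Pow(-645359, -1))), Rational(-87905, 67626)) = Add(Add(653793, Mul(-2793315, Rational(-1, 645359))), Rational(-87905, 67626)) = Add(Add(653793, Rational(2793315, 645359)), Rational(-87905, 67626)) = Add(Rational(421933990002, 645359), Rational(-87905, 67626)) = Rational(2194896252122489, 3357157518)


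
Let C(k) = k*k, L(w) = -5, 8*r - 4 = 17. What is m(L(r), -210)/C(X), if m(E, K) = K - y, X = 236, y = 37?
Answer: -247/55696 ≈ -0.0044348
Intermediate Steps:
r = 21/8 (r = ½ + (⅛)*17 = ½ + 17/8 = 21/8 ≈ 2.6250)
m(E, K) = -37 + K (m(E, K) = K - 1*37 = K - 37 = -37 + K)
C(k) = k²
m(L(r), -210)/C(X) = (-37 - 210)/(236²) = -247/55696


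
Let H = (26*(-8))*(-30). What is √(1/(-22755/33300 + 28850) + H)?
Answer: 6*√519344639896305/1730959 ≈ 78.994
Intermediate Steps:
H = 6240 (H = -208*(-30) = 6240)
√(1/(-22755/33300 + 28850) + H) = √(1/(-22755/33300 + 28850) + 6240) = √(1/(-22755*1/33300 + 28850) + 6240) = √(1/(-41/60 + 28850) + 6240) = √(1/(1730959/60) + 6240) = √(60/1730959 + 6240) = √(10801184220/1730959) = 6*√519344639896305/1730959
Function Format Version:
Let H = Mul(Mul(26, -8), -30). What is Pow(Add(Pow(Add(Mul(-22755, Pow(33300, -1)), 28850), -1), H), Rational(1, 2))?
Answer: Mul(Rational(6, 1730959), Pow(519344639896305, Rational(1, 2))) ≈ 78.994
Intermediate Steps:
H = 6240 (H = Mul(-208, -30) = 6240)
Pow(Add(Pow(Add(Mul(-22755, Pow(33300, -1)), 28850), -1), H), Rational(1, 2)) = Pow(Add(Pow(Add(Mul(-22755, Pow(33300, -1)), 28850), -1), 6240), Rational(1, 2)) = Pow(Add(Pow(Add(Mul(-22755, Rational(1, 33300)), 28850), -1), 6240), Rational(1, 2)) = Pow(Add(Pow(Add(Rational(-41, 60), 28850), -1), 6240), Rational(1, 2)) = Pow(Add(Pow(Rational(1730959, 60), -1), 6240), Rational(1, 2)) = Pow(Add(Rational(60, 1730959), 6240), Rational(1, 2)) = Pow(Rational(10801184220, 1730959), Rational(1, 2)) = Mul(Rational(6, 1730959), Pow(519344639896305, Rational(1, 2)))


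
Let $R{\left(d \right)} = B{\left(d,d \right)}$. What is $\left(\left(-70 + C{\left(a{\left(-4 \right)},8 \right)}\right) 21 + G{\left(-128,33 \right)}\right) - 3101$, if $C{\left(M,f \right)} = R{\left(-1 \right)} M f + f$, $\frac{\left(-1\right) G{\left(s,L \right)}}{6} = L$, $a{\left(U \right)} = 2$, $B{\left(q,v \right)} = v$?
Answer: $-4937$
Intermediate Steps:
$R{\left(d \right)} = d$
$G{\left(s,L \right)} = - 6 L$
$C{\left(M,f \right)} = f - M f$ ($C{\left(M,f \right)} = - M f + f = f - M f$)
$\left(\left(-70 + C{\left(a{\left(-4 \right)},8 \right)}\right) 21 + G{\left(-128,33 \right)}\right) - 3101 = \left(\left(-70 + 8 \left(1 - 2\right)\right) 21 - 198\right) - 3101 = \left(\left(-70 + 8 \left(-1\right)\right) 21 - 198\right) - 3101 = \left(\left(-70 - 8\right) 21 - 198\right) - 3101 = \left(\left(-78\right) 21 - 198\right) - 3101 = \left(-1638 - 198\right) - 3101 = -1836 - 3101 = -4937$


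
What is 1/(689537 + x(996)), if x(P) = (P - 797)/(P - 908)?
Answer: 88/60679455 ≈ 1.4502e-6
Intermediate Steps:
x(P) = (-797 + P)/(-908 + P)
1/(689537 + x(996)) = 1/(689537 + (-797 + 996)/(-908 + 996)) = 1/(689537 + 199/88) = 1/(60679455/88) = 88/60679455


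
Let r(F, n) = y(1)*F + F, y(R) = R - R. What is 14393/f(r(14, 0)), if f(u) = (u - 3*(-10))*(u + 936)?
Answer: 14393/41800 ≈ 0.34433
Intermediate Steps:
y(R) = 0
r(F, n) = F (r(F, n) = 0*F + F = 0 + F = F)
f(u) = (30 + u)*(936 + u) (f(u) = (u + 30)*(936 + u) = (30 + u)*(936 + u))
14393/f(r(14, 0)) = 14393/(28080 + 14**2 + 966*14) = 14393/(28080 + 196 + 13524) = 14393/41800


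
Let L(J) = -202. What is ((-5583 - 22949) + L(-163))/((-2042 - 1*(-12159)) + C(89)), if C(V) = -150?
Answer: -28734/9967 ≈ -2.8829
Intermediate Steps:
((-5583 - 22949) + L(-163))/((-2042 - 1*(-12159)) + C(89)) = ((-5583 - 22949) - 202)/((-2042 - 1*(-12159)) - 150) = (-28532 - 202)/((-2042 + 12159) - 150) = -28734/(10117 - 150) = -28734/9967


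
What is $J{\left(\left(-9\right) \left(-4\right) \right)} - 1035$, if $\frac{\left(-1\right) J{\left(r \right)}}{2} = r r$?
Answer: $-3627$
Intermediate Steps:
$J{\left(r \right)} = - 2 r^{2}$ ($J{\left(r \right)} = - 2 r r = - 2 r^{2}$)
$J{\left(\left(-9\right) \left(-4\right) \right)} - 1035 = - 2 \left(\left(-9\right) \left(-4\right)\right)^{2} - 1035 = - 2 \cdot 36^{2} - 1035 = \left(-2\right) 1296 - 1035 = -2592 - 1035 = -3627$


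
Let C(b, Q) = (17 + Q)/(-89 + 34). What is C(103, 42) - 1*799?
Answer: -44004/55 ≈ -800.07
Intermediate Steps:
C(b, Q) = -17/55 - Q/55 (C(b, Q) = (17 + Q)/(-55) = (17 + Q)*(-1/55) = -17/55 - Q/55)
C(103, 42) - 1*799 = (-17/55 - 1/55*42) - 1*799 = (-17/55 - 42/55) - 799 = -59/55 - 799 = -44004/55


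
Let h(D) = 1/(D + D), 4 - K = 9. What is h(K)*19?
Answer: -19/10 ≈ -1.9000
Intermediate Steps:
K = -5 (K = 4 - 1*9 = 4 - 9 = -5)
h(D) = 1/(2*D)
h(K)*19 = ((½)/(-5))*19 = ((½)*(-⅕))*19 = -⅒*19 = -19/10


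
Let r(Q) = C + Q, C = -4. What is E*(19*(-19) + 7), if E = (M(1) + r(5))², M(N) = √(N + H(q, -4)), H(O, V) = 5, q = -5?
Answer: -2478 - 708*√6 ≈ -4212.2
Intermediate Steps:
M(N) = √(5 + N) (M(N) = √(N + 5) = √(5 + N))
r(Q) = -4 + Q
E = (1 + √6)² (E = (√(5 + 1) + (-4 + 5))² = (√6 + 1)² = (1 + √6)² ≈ 11.899)
E*(19*(-19) + 7) = (1 + √6)²*(19*(-19) + 7) = (1 + √6)²*(-361 + 7) = (1 + √6)²*(-354) = -354*(1 + √6)²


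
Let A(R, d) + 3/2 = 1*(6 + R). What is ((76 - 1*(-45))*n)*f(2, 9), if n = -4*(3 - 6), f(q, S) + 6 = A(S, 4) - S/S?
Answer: 9438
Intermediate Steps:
A(R, d) = 9/2 + R (A(R, d) = -3/2 + 1*(6 + R) = -3/2 + (6 + R) = 9/2 + R)
f(q, S) = -5/2 + S (f(q, S) = -6 + ((9/2 + S) - S/S) = -6 + ((9/2 + S) - 1*1) = -6 + ((9/2 + S) - 1) = -6 + (7/2 + S) = -5/2 + S)
n = 12 (n = -4*(-3) = 12)
((76 - 1*(-45))*n)*f(2, 9) = ((76 - 1*(-45))*12)*(-5/2 + 9) = ((76 + 45)*12)*(13/2) = (121*12)*(13/2) = 1452*(13/2) = 9438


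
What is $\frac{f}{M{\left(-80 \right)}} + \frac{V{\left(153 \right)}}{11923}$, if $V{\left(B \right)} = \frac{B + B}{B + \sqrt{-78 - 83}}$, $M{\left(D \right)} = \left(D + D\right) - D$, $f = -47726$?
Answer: $\frac{134122081453}{224820088} - \frac{153 i \sqrt{161}}{140512555} \approx 596.58 - 1.3816 \cdot 10^{-5} i$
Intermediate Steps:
$M{\left(D \right)} = D$ ($M{\left(D \right)} = 2 D - D = D$)
$V{\left(B \right)} = \frac{2 B}{B + i \sqrt{161}}$ ($V{\left(B \right)} = \frac{2 B}{B + \sqrt{-161}} = \frac{2 B}{B + i \sqrt{161}}$)
$\frac{f}{M{\left(-80 \right)}} + \frac{V{\left(153 \right)}}{11923} = - \frac{47726}{-80} + \frac{2 \cdot 153 \frac{1}{153 + i \sqrt{161}}}{11923} = \left(-47726\right) \left(- \frac{1}{80}\right) + \frac{306}{153 + i \sqrt{161}} \cdot \frac{1}{11923} = \frac{23863}{40} + \frac{306}{11923 \left(153 + i \sqrt{161}\right)}$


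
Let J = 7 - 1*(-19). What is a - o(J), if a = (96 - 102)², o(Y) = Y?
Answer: 10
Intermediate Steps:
J = 26 (J = 7 + 19 = 26)
a = 36 (a = (-6)² = 36)
a - o(J) = 36 - 1*26 = 36 - 26 = 10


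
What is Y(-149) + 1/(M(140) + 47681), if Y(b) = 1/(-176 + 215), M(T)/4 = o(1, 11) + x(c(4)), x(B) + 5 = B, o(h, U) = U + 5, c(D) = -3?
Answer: 47752/1860807 ≈ 0.025662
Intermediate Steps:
o(h, U) = 5 + U
x(B) = -5 + B
M(T) = 32 (M(T) = 4*((5 + 11) + (-5 - 3)) = 4*(16 - 8) = 4*8 = 32)
Y(b) = 1/39
Y(-149) + 1/(M(140) + 47681) = 1/39 + 1/(32 + 47681) = 1/39 + 1/47713 = 47752/1860807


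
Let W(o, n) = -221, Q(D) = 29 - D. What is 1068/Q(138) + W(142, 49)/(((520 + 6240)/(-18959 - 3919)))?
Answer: 20918787/28340 ≈ 738.14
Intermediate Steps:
1068/Q(138) + W(142, 49)/(((520 + 6240)/(-18959 - 3919))) = 1068/(29 - 1*138) - 221*(-18959 - 3919)/(520 + 6240) = 1068/(29 - 138) - 221/(6760/(-22878)) = 1068/(-109) - 221/(6760*(-1/22878)) = 1068*(-1/109) - 221/(-3380/11439) = -1068/109 - 221*(-11439/3380) = -1068/109 + 194463/260 = 20918787/28340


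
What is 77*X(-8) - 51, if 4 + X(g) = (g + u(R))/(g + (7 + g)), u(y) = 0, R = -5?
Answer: -2615/9 ≈ -290.56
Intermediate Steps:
X(g) = -4 + g/(7 + 2*g) (X(g) = -4 + (g + 0)/(g + (7 + g)) = -4 + g/(7 + 2*g))
77*X(-8) - 51 = 77*(7*(-4 - 1*(-8))/(7 + 2*(-8))) - 51 = 77*(7*(-4 + 8)/(7 - 16)) - 51 = 77*(7*4/(-9)) - 51 = 77*(7*(-⅑)*4) - 51 = 77*(-28/9) - 51 = -2156/9 - 51 = -2615/9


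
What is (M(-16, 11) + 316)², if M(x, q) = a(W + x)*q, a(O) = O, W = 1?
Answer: 22801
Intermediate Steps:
M(x, q) = q*(1 + x) (M(x, q) = (1 + x)*q = q*(1 + x))
(M(-16, 11) + 316)² = (11*(1 - 16) + 316)² = (11*(-15) + 316)² = (-165 + 316)² = 151² = 22801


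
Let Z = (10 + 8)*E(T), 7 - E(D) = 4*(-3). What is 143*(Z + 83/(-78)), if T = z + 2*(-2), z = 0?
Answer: 292523/6 ≈ 48754.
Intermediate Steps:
T = -4 (T = 0 + 2*(-2) = 0 - 4 = -4)
E(D) = 19 (E(D) = 7 - 4*(-3) = 7 - 1*(-12) = 7 + 12 = 19)
Z = 342 (Z = (10 + 8)*19 = 18*19 = 342)
143*(Z + 83/(-78)) = 143*(342 + 83/(-78)) = 143*(342 + 83*(-1/78)) = 143*(342 - 83/78) = 143*(26593/78) = 292523/6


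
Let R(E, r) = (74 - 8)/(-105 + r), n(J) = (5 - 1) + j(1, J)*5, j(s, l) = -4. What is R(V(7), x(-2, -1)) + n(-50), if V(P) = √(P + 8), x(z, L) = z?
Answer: -1778/107 ≈ -16.617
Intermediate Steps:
V(P) = √(8 + P)
n(J) = -16 (n(J) = (5 - 1) - 4*5 = 4 - 20 = -16)
R(E, r) = 66/(-105 + r)
R(V(7), x(-2, -1)) + n(-50) = 66/(-105 - 2) - 16 = 66/(-107) - 16 = 66*(-1/107) - 16 = -66/107 - 16 = -1778/107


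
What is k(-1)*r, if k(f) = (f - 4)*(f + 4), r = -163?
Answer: 2445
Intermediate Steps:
k(f) = (-4 + f)*(4 + f)
k(-1)*r = (-16 + (-1)²)*(-163) = (-16 + 1)*(-163) = -15*(-163) = 2445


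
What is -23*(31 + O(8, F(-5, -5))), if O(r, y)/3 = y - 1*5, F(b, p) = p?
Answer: -23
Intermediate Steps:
O(r, y) = -15 + 3*y (O(r, y) = 3*(y - 1*5) = 3*(y - 5) = 3*(-5 + y) = -15 + 3*y)
-23*(31 + O(8, F(-5, -5))) = -23*(31 + (-15 + 3*(-5))) = -23*(31 + (-15 - 15)) = -23*(31 - 30) = -23*1 = -23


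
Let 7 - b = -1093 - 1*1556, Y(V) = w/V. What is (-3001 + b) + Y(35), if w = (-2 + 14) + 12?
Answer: -12051/35 ≈ -344.31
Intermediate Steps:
w = 24 (w = 12 + 12 = 24)
Y(V) = 24/V
b = 2656 (b = 7 - (-1093 - 1*1556) = 7 - (-1093 - 1556) = 7 - 1*(-2649) = 7 + 2649 = 2656)
(-3001 + b) + Y(35) = (-3001 + 2656) + 24/35 = -345 + 24*(1/35) = -345 + 24/35 = -12051/35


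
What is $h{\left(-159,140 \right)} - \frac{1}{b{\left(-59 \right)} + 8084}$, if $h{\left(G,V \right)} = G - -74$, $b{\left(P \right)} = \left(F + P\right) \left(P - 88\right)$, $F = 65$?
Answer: $- \frac{612171}{7202} \approx -85.0$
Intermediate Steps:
$b{\left(P \right)} = \left(-88 + P\right) \left(65 + P\right)$ ($b{\left(P \right)} = \left(65 + P\right) \left(P - 88\right) = \left(65 + P\right) \left(-88 + P\right) = \left(-88 + P\right) \left(65 + P\right)$)
$h{\left(G,V \right)} = 74 + G$ ($h{\left(G,V \right)} = G + 74 = 74 + G$)
$h{\left(-159,140 \right)} - \frac{1}{b{\left(-59 \right)} + 8084} = \left(74 - 159\right) - \frac{1}{\left(-5720 + \left(-59\right)^{2} - -1357\right) + 8084} = -85 - \frac{1}{\left(-5720 + 3481 + 1357\right) + 8084} = -85 - \frac{1}{-882 + 8084} = -85 - \frac{1}{7202} = - \frac{612171}{7202}$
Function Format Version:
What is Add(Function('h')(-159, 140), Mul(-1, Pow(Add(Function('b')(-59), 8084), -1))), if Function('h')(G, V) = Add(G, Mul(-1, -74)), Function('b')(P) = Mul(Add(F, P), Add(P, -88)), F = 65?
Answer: Rational(-612171, 7202) ≈ -85.000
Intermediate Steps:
Function('b')(P) = Mul(Add(-88, P), Add(65, P)) (Function('b')(P) = Mul(Add(65, P), Add(P, -88)) = Mul(Add(65, P), Add(-88, P)) = Mul(Add(-88, P), Add(65, P)))
Function('h')(G, V) = Add(74, G) (Function('h')(G, V) = Add(G, 74) = Add(74, G))
Add(Function('h')(-159, 140), Mul(-1, Pow(Add(Function('b')(-59), 8084), -1))) = Add(Add(74, -159), Mul(-1, Pow(Add(Add(-5720, Pow(-59, 2), Mul(-23, -59)), 8084), -1))) = Add(-85, Mul(-1, Pow(Add(Add(-5720, 3481, 1357), 8084), -1))) = Add(-85, Mul(-1, Pow(Add(-882, 8084), -1))) = Add(-85, Mul(-1, Pow(7202, -1))) = Add(-85, Mul(-1, Rational(1, 7202))) = Add(-85, Rational(-1, 7202)) = Rational(-612171, 7202)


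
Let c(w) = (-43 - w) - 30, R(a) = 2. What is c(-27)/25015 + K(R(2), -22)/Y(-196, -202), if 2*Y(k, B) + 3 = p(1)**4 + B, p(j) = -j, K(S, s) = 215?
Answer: -5382917/2551530 ≈ -2.1097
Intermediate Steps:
c(w) = -73 - w
Y(k, B) = -1 + B/2 (Y(k, B) = -3/2 + ((-1*1)**4 + B)/2 = -3/2 + ((-1)**4 + B)/2 = -3/2 + (1 + B)/2 = -3/2 + (1/2 + B/2) = -1 + B/2)
c(-27)/25015 + K(R(2), -22)/Y(-196, -202) = (-73 - 1*(-27))/25015 + 215/(-1 + (1/2)*(-202)) = (-73 + 27)*(1/25015) + 215/(-1 - 101) = -46*1/25015 + 215/(-102) = -46/25015 + 215*(-1/102) = -46/25015 - 215/102 = -5382917/2551530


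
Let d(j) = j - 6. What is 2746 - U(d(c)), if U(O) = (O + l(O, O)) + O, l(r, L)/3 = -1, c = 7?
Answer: 2747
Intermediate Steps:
l(r, L) = -3 (l(r, L) = 3*(-1) = -3)
d(j) = -6 + j
U(O) = -3 + 2*O (U(O) = (O - 3) + O = (-3 + O) + O = -3 + 2*O)
2746 - U(d(c)) = 2746 - (-3 + 2*(-6 + 7)) = 2746 - (-3 + 2*1) = 2746 - (-3 + 2) = 2746 - 1*(-1) = 2746 + 1 = 2747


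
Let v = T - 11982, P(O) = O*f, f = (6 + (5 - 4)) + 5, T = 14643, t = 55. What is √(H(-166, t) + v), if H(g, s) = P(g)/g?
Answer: 9*√33 ≈ 51.701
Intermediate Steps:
f = 12 (f = (6 + 1) + 5 = 7 + 5 = 12)
P(O) = 12*O (P(O) = O*12 = 12*O)
H(g, s) = 12 (H(g, s) = (12*g)/g = 12)
v = 2661 (v = 14643 - 11982 = 2661)
√(H(-166, t) + v) = √(12 + 2661) = √2673 = 9*√33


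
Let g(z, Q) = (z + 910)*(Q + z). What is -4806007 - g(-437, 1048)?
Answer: -5095010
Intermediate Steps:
g(z, Q) = (910 + z)*(Q + z)
-4806007 - g(-437, 1048) = -4806007 - ((-437)² + 910*1048 + 910*(-437) + 1048*(-437)) = -4806007 - (190969 + 953680 - 397670 - 457976) = -4806007 - 1*289003 = -4806007 - 289003 = -5095010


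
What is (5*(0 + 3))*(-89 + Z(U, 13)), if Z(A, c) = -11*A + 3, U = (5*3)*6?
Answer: -16140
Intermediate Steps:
U = 90 (U = 15*6 = 90)
Z(A, c) = 3 - 11*A
(5*(0 + 3))*(-89 + Z(U, 13)) = (5*(0 + 3))*(-89 + (3 - 11*90)) = (5*3)*(-89 + (3 - 990)) = 15*(-89 - 987) = 15*(-1076) = -16140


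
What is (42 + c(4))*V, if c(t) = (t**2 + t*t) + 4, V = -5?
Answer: -390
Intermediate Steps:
c(t) = 4 + 2*t**2 (c(t) = (t**2 + t**2) + 4 = 2*t**2 + 4 = 4 + 2*t**2)
(42 + c(4))*V = (42 + (4 + 2*4**2))*(-5) = (42 + (4 + 2*16))*(-5) = (42 + (4 + 32))*(-5) = (42 + 36)*(-5) = 78*(-5) = -390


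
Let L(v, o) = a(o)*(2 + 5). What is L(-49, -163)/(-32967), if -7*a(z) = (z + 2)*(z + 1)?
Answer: 322/407 ≈ 0.79115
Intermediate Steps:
a(z) = -(1 + z)*(2 + z)/7 (a(z) = -(z + 2)*(z + 1)/7 = -(2 + z)*(1 + z)/7 = -(1 + z)*(2 + z)/7)
L(v, o) = -2 - o**2 - 3*o (L(v, o) = (-2/7 - 3*o/7 - o**2/7)*(2 + 5) = (-2/7 - 3*o/7 - o**2/7)*7 = -2 - o**2 - 3*o)
L(-49, -163)/(-32967) = (-2 - 1*(-163)**2 - 3*(-163))/(-32967) = (-2 - 1*26569 + 489)*(-1/32967) = (-2 - 26569 + 489)*(-1/32967) = -26082*(-1/32967) = 322/407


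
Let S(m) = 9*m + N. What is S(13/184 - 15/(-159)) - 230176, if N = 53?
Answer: -2244145015/9752 ≈ -2.3012e+5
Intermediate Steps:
S(m) = 53 + 9*m (S(m) = 9*m + 53 = 53 + 9*m)
S(13/184 - 15/(-159)) - 230176 = (53 + 9*(13/184 - 15/(-159))) - 230176 = (53 + 9*(13*(1/184) - 15*(-1/159))) - 230176 = (53 + 9*(13/184 + 5/53)) - 230176 = (53 + 9*(1609/9752)) - 230176 = (53 + 14481/9752) - 230176 = 531337/9752 - 230176 = -2244145015/9752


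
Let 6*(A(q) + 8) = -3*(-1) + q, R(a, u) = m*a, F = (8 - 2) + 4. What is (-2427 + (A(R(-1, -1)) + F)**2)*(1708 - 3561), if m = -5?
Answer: 40289779/9 ≈ 4.4766e+6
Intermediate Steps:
F = 10 (F = 6 + 4 = 10)
R(a, u) = -5*a
A(q) = -15/2 + q/6 (A(q) = -8 + (-3*(-1) + q)/6 = -8 + (3 + q)/6 = -8 + (1/2 + q/6) = -15/2 + q/6)
(-2427 + (A(R(-1, -1)) + F)**2)*(1708 - 3561) = (-2427 + ((-15/2 + (-5*(-1))/6) + 10)**2)*(1708 - 3561) = (-2427 + ((-15/2 + (1/6)*5) + 10)**2)*(-1853) = (-2427 + ((-15/2 + 5/6) + 10)**2)*(-1853) = (-2427 + (-20/3 + 10)**2)*(-1853) = (-2427 + (10/3)**2)*(-1853) = (-2427 + 100/9)*(-1853) = -21743/9*(-1853) = 40289779/9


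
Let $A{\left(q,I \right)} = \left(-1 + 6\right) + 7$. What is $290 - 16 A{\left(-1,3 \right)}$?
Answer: $98$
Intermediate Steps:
$A{\left(q,I \right)} = 12$ ($A{\left(q,I \right)} = 5 + 7 = 12$)
$290 - 16 A{\left(-1,3 \right)} = 290 - 192 = 98$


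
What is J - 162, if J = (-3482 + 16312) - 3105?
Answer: 9563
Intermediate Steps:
J = 9725 (J = 12830 - 3105 = 9725)
J - 162 = 9725 - 162 = 9563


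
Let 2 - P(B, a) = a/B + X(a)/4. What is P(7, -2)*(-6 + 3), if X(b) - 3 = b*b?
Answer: -45/28 ≈ -1.6071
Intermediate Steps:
X(b) = 3 + b² (X(b) = 3 + b*b = 3 + b²)
P(B, a) = 5/4 - a²/4 - a/B (P(B, a) = 2 - (a/B + (3 + a²)/4) = 2 - (a/B + (3 + a²)*(¼)) = 2 - (a/B + (¾ + a²/4)) = 2 - (¾ + a²/4 + a/B) = 2 + (-¾ - a²/4 - a/B) = 5/4 - a²/4 - a/B)
P(7, -2)*(-6 + 3) = ((-1*(-2) + (¼)*7*(5 - 1*(-2)²))/7)*(-6 + 3) = ((2 + (¼)*7*(5 - 1*4))/7)*(-3) = ((2 + (¼)*7*(5 - 4))/7)*(-3) = ((2 + (¼)*7*1)/7)*(-3) = ((2 + 7/4)/7)*(-3) = ((⅐)*(15/4))*(-3) = (15/28)*(-3) = -45/28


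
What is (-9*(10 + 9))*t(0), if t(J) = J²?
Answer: 0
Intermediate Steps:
(-9*(10 + 9))*t(0) = -9*(10 + 9)*0² = -9*19*0 = -171*0 = 0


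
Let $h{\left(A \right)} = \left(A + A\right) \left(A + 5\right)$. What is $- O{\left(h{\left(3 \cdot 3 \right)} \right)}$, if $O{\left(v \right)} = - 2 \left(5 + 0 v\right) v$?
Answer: $2520$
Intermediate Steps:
$h{\left(A \right)} = 2 A \left(5 + A\right)$
$O{\left(v \right)} = - 10 v$ ($O{\left(v \right)} = - 2 \left(5 + 0\right) v = \left(-2\right) 5 v = - 10 v$)
$- O{\left(h{\left(3 \cdot 3 \right)} \right)} = - \left(-10\right) 2 \cdot 3 \cdot 3 \left(5 + 3 \cdot 3\right) = - \left(-10\right) 2 \cdot 9 \left(5 + 9\right) = - \left(-10\right) 2 \cdot 9 \cdot 14 = - \left(-10\right) 252 = \left(-1\right) \left(-2520\right) = 2520$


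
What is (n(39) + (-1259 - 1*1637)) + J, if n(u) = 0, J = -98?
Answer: -2994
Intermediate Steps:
(n(39) + (-1259 - 1*1637)) + J = (0 + (-1259 - 1*1637)) - 98 = (0 + (-1259 - 1637)) - 98 = (0 - 2896) - 98 = -2896 - 98 = -2994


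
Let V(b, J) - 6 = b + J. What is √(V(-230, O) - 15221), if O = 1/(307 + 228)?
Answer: I*√4420744590/535 ≈ 124.28*I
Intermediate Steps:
O = 1/535 ≈ 0.0018692
V(b, J) = 6 + J + b (V(b, J) = 6 + (b + J) = 6 + (J + b) = 6 + J + b)
√(V(-230, O) - 15221) = √((6 + 1/535 - 230) - 15221) = √(-119839/535 - 15221) = √(-8263074/535) = I*√4420744590/535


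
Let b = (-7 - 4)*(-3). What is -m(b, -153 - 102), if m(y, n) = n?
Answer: 255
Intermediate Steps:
b = 33 (b = -11*(-3) = 33)
-m(b, -153 - 102) = -(-153 - 102) = -1*(-255) = 255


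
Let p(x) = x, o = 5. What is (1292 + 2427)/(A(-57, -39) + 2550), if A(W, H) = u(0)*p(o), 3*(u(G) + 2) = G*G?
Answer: 3719/2540 ≈ 1.4642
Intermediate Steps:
u(G) = -2 + G**2/3 (u(G) = -2 + (G*G)/3 = -2 + G**2/3)
A(W, H) = -10 (A(W, H) = (-2 + (1/3)*0**2)*5 = (-2 + (1/3)*0)*5 = (-2 + 0)*5 = -2*5 = -10)
(1292 + 2427)/(A(-57, -39) + 2550) = (1292 + 2427)/(-10 + 2550) = 3719/2540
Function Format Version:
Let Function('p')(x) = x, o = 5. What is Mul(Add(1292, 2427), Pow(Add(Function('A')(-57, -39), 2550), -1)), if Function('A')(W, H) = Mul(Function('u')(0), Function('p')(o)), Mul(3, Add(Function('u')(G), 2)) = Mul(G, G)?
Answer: Rational(3719, 2540) ≈ 1.4642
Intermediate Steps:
Function('u')(G) = Add(-2, Mul(Rational(1, 3), Pow(G, 2))) (Function('u')(G) = Add(-2, Mul(Rational(1, 3), Mul(G, G))) = Add(-2, Mul(Rational(1, 3), Pow(G, 2))))
Function('A')(W, H) = -10 (Function('A')(W, H) = Mul(Add(-2, Mul(Rational(1, 3), Pow(0, 2))), 5) = Mul(Add(-2, Mul(Rational(1, 3), 0)), 5) = Mul(Add(-2, 0), 5) = Mul(-2, 5) = -10)
Mul(Add(1292, 2427), Pow(Add(Function('A')(-57, -39), 2550), -1)) = Mul(Add(1292, 2427), Pow(Add(-10, 2550), -1)) = Mul(3719, Pow(2540, -1)) = Mul(3719, Rational(1, 2540)) = Rational(3719, 2540)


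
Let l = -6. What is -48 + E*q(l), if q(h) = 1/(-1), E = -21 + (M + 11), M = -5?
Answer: -33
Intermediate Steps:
E = -15 (E = -21 + (-5 + 11) = -21 + 6 = -15)
q(h) = -1
-48 + E*q(l) = -48 - 15*(-1) = -48 + 15 = -33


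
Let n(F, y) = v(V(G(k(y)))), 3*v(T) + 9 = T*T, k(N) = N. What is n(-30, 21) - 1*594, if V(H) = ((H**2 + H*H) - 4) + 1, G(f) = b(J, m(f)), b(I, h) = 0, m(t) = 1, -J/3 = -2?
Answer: -594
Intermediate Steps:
J = 6 (J = -3*(-2) = 6)
G(f) = 0
V(H) = -3 + 2*H**2 (V(H) = ((H**2 + H**2) - 4) + 1 = (2*H**2 - 4) + 1 = (-4 + 2*H**2) + 1 = -3 + 2*H**2)
v(T) = -3 + T**2/3 (v(T) = -3 + (T*T)/3 = -3 + T**2/3)
n(F, y) = 0 (n(F, y) = -3 + (-3 + 2*0**2)**2/3 = -3 + (-3 + 2*0)**2/3 = -3 + (-3 + 0)**2/3 = -3 + (1/3)*(-3)**2 = -3 + (1/3)*9 = -3 + 3 = 0)
n(-30, 21) - 1*594 = 0 - 1*594 = 0 - 594 = -594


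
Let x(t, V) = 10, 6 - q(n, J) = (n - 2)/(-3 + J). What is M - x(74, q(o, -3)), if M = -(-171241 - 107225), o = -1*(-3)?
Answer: 278456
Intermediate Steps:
o = 3
q(n, J) = 6 - (-2 + n)/(-3 + J) (q(n, J) = 6 - (n - 2)/(-3 + J) = 6 - (-2 + n)/(-3 + J))
M = 278466 (M = -1*(-278466) = 278466)
M - x(74, q(o, -3)) = 278466 - 1*10 = 278466 - 10 = 278456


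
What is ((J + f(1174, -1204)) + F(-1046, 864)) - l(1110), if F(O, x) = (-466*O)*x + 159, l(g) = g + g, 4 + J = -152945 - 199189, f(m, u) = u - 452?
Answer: 420788849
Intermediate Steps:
f(m, u) = -452 + u
J = -352138 (J = -4 + (-152945 - 199189) = -4 - 352134 = -352138)
l(g) = 2*g
F(O, x) = 159 - 466*O*x (F(O, x) = -466*O*x + 159 = 159 - 466*O*x)
((J + f(1174, -1204)) + F(-1046, 864)) - l(1110) = ((-352138 + (-452 - 1204)) + (159 - 466*(-1046)*864)) - 2*1110 = ((-352138 - 1656) + (159 + 421144704)) - 1*2220 = (-353794 + 421144863) - 2220 = 420791069 - 2220 = 420788849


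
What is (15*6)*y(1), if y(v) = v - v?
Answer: 0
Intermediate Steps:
y(v) = 0
(15*6)*y(1) = (15*6)*0 = 90*0 = 0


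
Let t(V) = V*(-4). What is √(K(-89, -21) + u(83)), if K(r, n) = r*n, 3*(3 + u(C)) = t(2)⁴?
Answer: √29082/3 ≈ 56.845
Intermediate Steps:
t(V) = -4*V
u(C) = 4087/3 (u(C) = -3 + (-4*2)⁴/3 = -3 + (⅓)*(-8)⁴ = -3 + (⅓)*4096 = -3 + 4096/3 = 4087/3)
K(r, n) = n*r
√(K(-89, -21) + u(83)) = √(-21*(-89) + 4087/3) = √(1869 + 4087/3) = √(9694/3) = √29082/3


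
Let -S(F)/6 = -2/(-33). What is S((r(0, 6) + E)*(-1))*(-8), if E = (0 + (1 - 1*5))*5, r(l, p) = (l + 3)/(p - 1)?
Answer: 32/11 ≈ 2.9091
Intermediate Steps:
r(l, p) = (3 + l)/(-1 + p)
E = -20 (E = (0 + (1 - 5))*5 = (0 - 4)*5 = -4*5 = -20)
S(F) = -4/11 (S(F) = -(-12)/(-33) = -(-12)*(-1)/33 = -6*2/33 = -4/11)
S((r(0, 6) + E)*(-1))*(-8) = -4/11*(-8) = 32/11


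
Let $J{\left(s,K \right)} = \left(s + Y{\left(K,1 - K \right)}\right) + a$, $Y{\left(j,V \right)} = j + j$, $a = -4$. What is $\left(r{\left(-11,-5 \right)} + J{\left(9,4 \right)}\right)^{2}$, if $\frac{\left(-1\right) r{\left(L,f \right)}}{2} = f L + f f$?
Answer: $21609$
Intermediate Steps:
$Y{\left(j,V \right)} = 2 j$
$J{\left(s,K \right)} = -4 + s + 2 K$ ($J{\left(s,K \right)} = \left(s + 2 K\right) - 4 = -4 + s + 2 K$)
$r{\left(L,f \right)} = - 2 f^{2} - 2 L f$ ($r{\left(L,f \right)} = - 2 \left(f L + f f\right) = - 2 \left(L f + f^{2}\right) = - 2 \left(f^{2} + L f\right) = - 2 f^{2} - 2 L f$)
$\left(r{\left(-11,-5 \right)} + J{\left(9,4 \right)}\right)^{2} = \left(\left(-2\right) \left(-5\right) \left(-11 - 5\right) + \left(-4 + 9 + 2 \cdot 4\right)\right)^{2} = \left(\left(-2\right) \left(-5\right) \left(-16\right) + \left(-4 + 9 + 8\right)\right)^{2} = \left(-160 + 13\right)^{2} = \left(-147\right)^{2} = 21609$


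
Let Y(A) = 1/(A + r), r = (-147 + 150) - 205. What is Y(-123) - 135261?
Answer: -43959826/325 ≈ -1.3526e+5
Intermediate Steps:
r = -202 (r = 3 - 205 = -202)
Y(A) = 1/(-202 + A) (Y(A) = 1/(A - 202) = 1/(-202 + A))
Y(-123) - 135261 = 1/(-202 - 123) - 135261 = 1/(-325) - 135261 = -1/325 - 135261 = -43959826/325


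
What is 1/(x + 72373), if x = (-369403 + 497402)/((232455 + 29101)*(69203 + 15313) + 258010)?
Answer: 22105924906/1599872103349937 ≈ 1.3817e-5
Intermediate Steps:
x = 127999/22105924906 (x = 127999/(261556*84516 + 258010) = 127999/(22105666896 + 258010) = 127999/22105924906 ≈ 5.7903e-6)
1/(x + 72373) = 1/(127999/22105924906 + 72373) = 1/(1599872103349937/22105924906) = 22105924906/1599872103349937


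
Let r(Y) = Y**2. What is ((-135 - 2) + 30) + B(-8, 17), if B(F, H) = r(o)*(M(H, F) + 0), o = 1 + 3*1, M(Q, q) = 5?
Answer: -27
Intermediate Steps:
o = 4 (o = 1 + 3 = 4)
B(F, H) = 80 (B(F, H) = 4**2*(5 + 0) = 16*5 = 80)
((-135 - 2) + 30) + B(-8, 17) = ((-135 - 2) + 30) + 80 = (-137 + 30) + 80 = -107 + 80 = -27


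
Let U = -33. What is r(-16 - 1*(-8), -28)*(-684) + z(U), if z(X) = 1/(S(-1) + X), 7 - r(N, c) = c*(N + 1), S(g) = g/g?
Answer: 4136831/32 ≈ 1.2928e+5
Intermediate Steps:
S(g) = 1
r(N, c) = 7 - c*(1 + N) (r(N, c) = 7 - c*(N + 1) = 7 - c*(1 + N))
z(X) = 1/(1 + X)
r(-16 - 1*(-8), -28)*(-684) + z(U) = (7 - 1*(-28) - 1*(-16 - 1*(-8))*(-28))*(-684) + 1/(1 - 33) = (7 + 28 - 1*(-16 + 8)*(-28))*(-684) + 1/(-32) = (7 + 28 - 1*(-8)*(-28))*(-684) - 1/32 = (7 + 28 - 224)*(-684) - 1/32 = -189*(-684) - 1/32 = 129276 - 1/32 = 4136831/32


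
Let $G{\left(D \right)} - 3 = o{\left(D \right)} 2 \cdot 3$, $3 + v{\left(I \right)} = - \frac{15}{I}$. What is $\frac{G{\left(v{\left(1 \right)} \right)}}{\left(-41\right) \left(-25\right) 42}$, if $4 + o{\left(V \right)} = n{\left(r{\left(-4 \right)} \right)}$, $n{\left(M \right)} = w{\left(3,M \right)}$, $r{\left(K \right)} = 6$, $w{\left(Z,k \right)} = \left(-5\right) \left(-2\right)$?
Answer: $\frac{13}{14350} \approx 0.00090592$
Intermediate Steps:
$w{\left(Z,k \right)} = 10$
$v{\left(I \right)} = -3 - \frac{15}{I}$
$n{\left(M \right)} = 10$
$o{\left(V \right)} = 6$ ($o{\left(V \right)} = -4 + 10 = 6$)
$G{\left(D \right)} = 39$ ($G{\left(D \right)} = 3 + 6 \cdot 2 \cdot 3 = 3 + 12 \cdot 3 = 3 + 36 = 39$)
$\frac{G{\left(v{\left(1 \right)} \right)}}{\left(-41\right) \left(-25\right) 42} = \frac{39}{\left(-41\right) \left(-25\right) 42} = \frac{39}{1025 \cdot 42} = \frac{39}{43050} = 39 \cdot \frac{1}{43050} = \frac{13}{14350}$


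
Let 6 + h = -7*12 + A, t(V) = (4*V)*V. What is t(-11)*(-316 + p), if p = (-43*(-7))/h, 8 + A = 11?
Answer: -13451812/87 ≈ -1.5462e+5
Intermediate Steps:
t(V) = 4*V**2
A = 3 (A = -8 + 11 = 3)
h = -87 (h = -6 + (-7*12 + 3) = -6 + (-84 + 3) = -6 - 81 = -87)
p = -301/87 (p = -43*(-7)/(-87) = 301*(-1/87) = -301/87 ≈ -3.4598)
t(-11)*(-316 + p) = (4*(-11)**2)*(-316 - 301/87) = (4*121)*(-27793/87) = 484*(-27793/87) = -13451812/87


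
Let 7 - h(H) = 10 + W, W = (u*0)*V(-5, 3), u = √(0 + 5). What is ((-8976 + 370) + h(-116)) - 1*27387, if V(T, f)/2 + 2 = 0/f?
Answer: -35996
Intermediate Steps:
u = √5 ≈ 2.2361
V(T, f) = -4 (V(T, f) = -4 + 2*(0/f) = -4 + 2*0 = -4 + 0 = -4)
W = 0 (W = (√5*0)*(-4) = 0*(-4) = 0)
h(H) = -3 (h(H) = 7 - (10 + 0) = 7 - 1*10 = 7 - 10 = -3)
((-8976 + 370) + h(-116)) - 1*27387 = ((-8976 + 370) - 3) - 1*27387 = (-8606 - 3) - 27387 = -8609 - 27387 = -35996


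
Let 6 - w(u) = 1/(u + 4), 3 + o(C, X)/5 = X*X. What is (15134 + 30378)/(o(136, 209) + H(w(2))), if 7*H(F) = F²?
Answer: 1638432/7862215 ≈ 0.20839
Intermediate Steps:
o(C, X) = -15 + 5*X² (o(C, X) = -15 + 5*(X*X) = -15 + 5*X²)
w(u) = 6 - 1/(4 + u) (w(u) = 6 - 1/(u + 4) = 6 - 1/(4 + u))
H(F) = F²/7
(15134 + 30378)/(o(136, 209) + H(w(2))) = (15134 + 30378)/((-15 + 5*209²) + ((23 + 6*2)/(4 + 2))²/7) = 45512/((-15 + 5*43681) + ((23 + 12)/6)²/7) = 45512/((-15 + 218405) + ((⅙)*35)²/7) = 45512/(218390 + (35/6)²/7) = 45512/(218390 + (⅐)*(1225/36)) = 45512/(218390 + 175/36) = 45512/(7862215/36) = 45512*(36/7862215) = 1638432/7862215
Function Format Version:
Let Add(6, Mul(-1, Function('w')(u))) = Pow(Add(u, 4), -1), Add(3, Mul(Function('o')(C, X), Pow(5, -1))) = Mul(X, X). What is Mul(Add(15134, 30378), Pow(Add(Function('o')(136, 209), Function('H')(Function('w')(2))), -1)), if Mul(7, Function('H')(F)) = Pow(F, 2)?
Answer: Rational(1638432, 7862215) ≈ 0.20839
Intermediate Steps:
Function('o')(C, X) = Add(-15, Mul(5, Pow(X, 2))) (Function('o')(C, X) = Add(-15, Mul(5, Mul(X, X))) = Add(-15, Mul(5, Pow(X, 2))))
Function('w')(u) = Add(6, Mul(-1, Pow(Add(4, u), -1))) (Function('w')(u) = Add(6, Mul(-1, Pow(Add(u, 4), -1))) = Add(6, Mul(-1, Pow(Add(4, u), -1))))
Function('H')(F) = Mul(Rational(1, 7), Pow(F, 2))
Mul(Add(15134, 30378), Pow(Add(Function('o')(136, 209), Function('H')(Function('w')(2))), -1)) = Mul(Add(15134, 30378), Pow(Add(Add(-15, Mul(5, Pow(209, 2))), Mul(Rational(1, 7), Pow(Mul(Pow(Add(4, 2), -1), Add(23, Mul(6, 2))), 2))), -1)) = Mul(45512, Pow(Add(Add(-15, Mul(5, 43681)), Mul(Rational(1, 7), Pow(Mul(Pow(6, -1), Add(23, 12)), 2))), -1)) = Mul(45512, Pow(Add(Add(-15, 218405), Mul(Rational(1, 7), Pow(Mul(Rational(1, 6), 35), 2))), -1)) = Mul(45512, Pow(Add(218390, Mul(Rational(1, 7), Pow(Rational(35, 6), 2))), -1)) = Mul(45512, Pow(Add(218390, Mul(Rational(1, 7), Rational(1225, 36))), -1)) = Mul(45512, Pow(Add(218390, Rational(175, 36)), -1)) = Mul(45512, Pow(Rational(7862215, 36), -1)) = Mul(45512, Rational(36, 7862215)) = Rational(1638432, 7862215)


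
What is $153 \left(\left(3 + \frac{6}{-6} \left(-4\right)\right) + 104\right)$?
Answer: $16983$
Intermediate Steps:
$153 \left(\left(3 + \frac{6}{-6} \left(-4\right)\right) + 104\right) = 153 \left(\left(3 + 6 \left(- \frac{1}{6}\right) \left(-4\right)\right) + 104\right) = 153 \left(\left(3 - -4\right) + 104\right) = 153 \left(\left(3 + 4\right) + 104\right) = 153 \left(7 + 104\right) = 153 \cdot 111 = 16983$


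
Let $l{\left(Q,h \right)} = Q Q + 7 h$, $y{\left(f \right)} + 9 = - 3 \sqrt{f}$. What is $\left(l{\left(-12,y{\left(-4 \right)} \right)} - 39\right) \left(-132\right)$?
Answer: $-5544 + 5544 i \approx -5544.0 + 5544.0 i$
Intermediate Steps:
$y{\left(f \right)} = -9 - 3 \sqrt{f}$
$l{\left(Q,h \right)} = Q^{2} + 7 h$
$\left(l{\left(-12,y{\left(-4 \right)} \right)} - 39\right) \left(-132\right) = \left(\left(\left(-12\right)^{2} + 7 \left(-9 - 3 \sqrt{-4}\right)\right) - 39\right) \left(-132\right) = \left(\left(144 + 7 \left(-9 - 3 \cdot 2 i\right)\right) - 39\right) \left(-132\right) = \left(\left(144 + 7 \left(-9 - 6 i\right)\right) - 39\right) \left(-132\right) = \left(\left(144 - \left(63 + 42 i\right)\right) - 39\right) \left(-132\right) = \left(\left(81 - 42 i\right) - 39\right) \left(-132\right) = \left(42 - 42 i\right) \left(-132\right) = -5544 + 5544 i$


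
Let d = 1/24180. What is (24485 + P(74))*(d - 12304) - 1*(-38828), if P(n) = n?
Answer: -7305626886881/24180 ≈ -3.0214e+8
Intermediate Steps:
d = 1/24180 ≈ 4.1356e-5
(24485 + P(74))*(d - 12304) - 1*(-38828) = (24485 + 74)*(1/24180 - 12304) - 1*(-38828) = 24559*(-297510719/24180) + 38828 = -7306565747921/24180 + 38828 = -7305626886881/24180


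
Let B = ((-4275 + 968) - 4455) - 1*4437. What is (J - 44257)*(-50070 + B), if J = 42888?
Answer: 85246261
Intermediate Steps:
B = -12199 (B = (-3307 - 4455) - 4437 = -7762 - 4437 = -12199)
(J - 44257)*(-50070 + B) = (42888 - 44257)*(-50070 - 12199) = -1369*(-62269) = 85246261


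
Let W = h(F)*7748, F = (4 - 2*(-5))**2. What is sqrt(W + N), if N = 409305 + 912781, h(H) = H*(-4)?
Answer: I*sqrt(4752346) ≈ 2180.0*I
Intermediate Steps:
F = 196 (F = (4 + 10)**2 = 14**2 = 196)
h(H) = -4*H
W = -6074432 (W = -4*196*7748 = -784*7748 = -6074432)
N = 1322086
sqrt(W + N) = sqrt(-6074432 + 1322086) = sqrt(-4752346) = I*sqrt(4752346)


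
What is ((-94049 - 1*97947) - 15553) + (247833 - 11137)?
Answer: 29147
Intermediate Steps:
((-94049 - 1*97947) - 15553) + (247833 - 11137) = ((-94049 - 97947) - 15553) + 236696 = (-191996 - 15553) + 236696 = -207549 + 236696 = 29147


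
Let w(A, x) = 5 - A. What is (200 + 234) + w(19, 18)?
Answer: 420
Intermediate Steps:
(200 + 234) + w(19, 18) = (200 + 234) + (5 - 1*19) = 434 + (5 - 19) = 434 - 14 = 420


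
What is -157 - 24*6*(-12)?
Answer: 1571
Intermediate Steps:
-157 - 24*6*(-12) = -157 - 144*(-12) = -157 + 1728 = 1571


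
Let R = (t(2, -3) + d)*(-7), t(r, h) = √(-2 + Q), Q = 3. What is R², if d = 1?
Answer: 196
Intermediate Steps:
t(r, h) = 1 (t(r, h) = √(-2 + 3) = √1 = 1)
R = -14 (R = (1 + 1)*(-7) = 2*(-7) = -14)
R² = (-14)² = 196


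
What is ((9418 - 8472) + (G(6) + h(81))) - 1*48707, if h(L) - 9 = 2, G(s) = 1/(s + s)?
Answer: -572999/12 ≈ -47750.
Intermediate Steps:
G(s) = 1/(2*s)
h(L) = 11 (h(L) = 9 + 2 = 11)
((9418 - 8472) + (G(6) + h(81))) - 1*48707 = ((9418 - 8472) + ((1/2)/6 + 11)) - 1*48707 = (946 + ((1/2)*(1/6) + 11)) - 48707 = (946 + (1/12 + 11)) - 48707 = (946 + 133/12) - 48707 = 11485/12 - 48707 = -572999/12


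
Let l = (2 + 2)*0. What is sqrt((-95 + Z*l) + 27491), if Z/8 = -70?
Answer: 6*sqrt(761) ≈ 165.52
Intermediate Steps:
Z = -560 (Z = 8*(-70) = -560)
l = 0 (l = 4*0 = 0)
sqrt((-95 + Z*l) + 27491) = sqrt((-95 - 560*0) + 27491) = sqrt((-95 + 0) + 27491) = sqrt(-95 + 27491) = sqrt(27396) = 6*sqrt(761)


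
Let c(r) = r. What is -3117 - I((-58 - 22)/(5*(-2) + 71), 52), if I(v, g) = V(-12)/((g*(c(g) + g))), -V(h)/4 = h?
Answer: -1053549/338 ≈ -3117.0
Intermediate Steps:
V(h) = -4*h
I(v, g) = 24/g**2 (I(v, g) = (-4*(-12))/((g*(g + g))) = 48/((g*(2*g))) = 48/((2*g**2)) = 48*(1/(2*g**2)) = 24/g**2)
-3117 - I((-58 - 22)/(5*(-2) + 71), 52) = -3117 - 24/52**2 = -3117 - 24/2704 = -3117 - 1*3/338 = -3117 - 3/338 = -1053549/338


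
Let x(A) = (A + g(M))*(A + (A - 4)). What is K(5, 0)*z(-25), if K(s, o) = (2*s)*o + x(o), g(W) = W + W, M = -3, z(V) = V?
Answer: -600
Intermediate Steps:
g(W) = 2*W
x(A) = (-6 + A)*(-4 + 2*A) (x(A) = (A + 2*(-3))*(A + (A - 4)) = (A - 6)*(A + (-4 + A)) = (-6 + A)*(-4 + 2*A))
K(s, o) = 24 - 16*o + 2*o² + 2*o*s (K(s, o) = (2*s)*o + (24 - 16*o + 2*o²) = 2*o*s + (24 - 16*o + 2*o²) = 24 - 16*o + 2*o² + 2*o*s)
K(5, 0)*z(-25) = (24 - 16*0 + 2*0² + 2*0*5)*(-25) = (24 + 0 + 2*0 + 0)*(-25) = (24 + 0 + 0 + 0)*(-25) = 24*(-25) = -600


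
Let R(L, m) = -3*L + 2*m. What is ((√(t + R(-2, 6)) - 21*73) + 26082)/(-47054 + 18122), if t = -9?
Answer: -2046/2411 ≈ -0.84861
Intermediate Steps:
((√(t + R(-2, 6)) - 21*73) + 26082)/(-47054 + 18122) = ((√(-9 + (-3*(-2) + 2*6)) - 21*73) + 26082)/(-47054 + 18122) = ((√(-9 + (6 + 12)) - 1533) + 26082)/(-28932) = ((√(-9 + 18) - 1533) + 26082)*(-1/28932) = ((√9 - 1533) + 26082)*(-1/28932) = ((3 - 1533) + 26082)*(-1/28932) = (-1530 + 26082)*(-1/28932) = 24552*(-1/28932) = -2046/2411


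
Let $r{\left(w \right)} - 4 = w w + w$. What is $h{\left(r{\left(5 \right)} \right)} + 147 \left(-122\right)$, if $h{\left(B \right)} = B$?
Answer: $-17900$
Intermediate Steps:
$r{\left(w \right)} = 4 + w + w^{2}$ ($r{\left(w \right)} = 4 + \left(w w + w\right) = 4 + \left(w^{2} + w\right) = 4 + \left(w + w^{2}\right) = 4 + w + w^{2}$)
$h{\left(r{\left(5 \right)} \right)} + 147 \left(-122\right) = \left(4 + 5 + 5^{2}\right) + 147 \left(-122\right) = \left(4 + 5 + 25\right) - 17934 = 34 - 17934 = -17900$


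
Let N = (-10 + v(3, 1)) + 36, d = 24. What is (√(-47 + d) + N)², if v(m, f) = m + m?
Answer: (32 + I*√23)² ≈ 1001.0 + 306.93*I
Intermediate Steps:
v(m, f) = 2*m
N = 32 (N = (-10 + 2*3) + 36 = (-10 + 6) + 36 = -4 + 36 = 32)
(√(-47 + d) + N)² = (√(-47 + 24) + 32)² = (√(-23) + 32)² = (I*√23 + 32)² = (32 + I*√23)²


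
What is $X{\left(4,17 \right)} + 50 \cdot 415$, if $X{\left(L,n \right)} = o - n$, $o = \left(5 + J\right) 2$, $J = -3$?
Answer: $20737$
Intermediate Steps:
$o = 4$ ($o = \left(5 - 3\right) 2 = 2 \cdot 2 = 4$)
$X{\left(L,n \right)} = 4 - n$
$X{\left(4,17 \right)} + 50 \cdot 415 = \left(4 - 17\right) + 50 \cdot 415 = \left(4 - 17\right) + 20750 = -13 + 20750 = 20737$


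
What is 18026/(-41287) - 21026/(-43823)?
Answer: 78147064/1809320201 ≈ 0.043191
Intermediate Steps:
18026/(-41287) - 21026/(-43823) = 18026*(-1/41287) - 21026*(-1/43823) = -18026/41287 + 21026/43823 = 78147064/1809320201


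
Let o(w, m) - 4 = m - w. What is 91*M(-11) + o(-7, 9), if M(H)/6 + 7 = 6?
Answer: -526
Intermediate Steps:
o(w, m) = 4 + m - w (o(w, m) = 4 + (m - w) = 4 + m - w)
M(H) = -6 (M(H) = -42 + 6*6 = -42 + 36 = -6)
91*M(-11) + o(-7, 9) = 91*(-6) + (4 + 9 - 1*(-7)) = -546 + (4 + 9 + 7) = -546 + 20 = -526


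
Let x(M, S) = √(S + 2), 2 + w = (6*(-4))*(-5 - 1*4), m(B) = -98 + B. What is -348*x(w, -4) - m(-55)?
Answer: 153 - 348*I*√2 ≈ 153.0 - 492.15*I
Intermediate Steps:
w = 214 (w = -2 + (6*(-4))*(-5 - 1*4) = -2 - 24*(-5 - 4) = -2 - 24*(-9) = -2 + 216 = 214)
x(M, S) = √(2 + S)
-348*x(w, -4) - m(-55) = -348*√(2 - 4) - (-98 - 55) = -348*I*√2 - 1*(-153) = -348*I*√2 + 153 = 153 - 348*I*√2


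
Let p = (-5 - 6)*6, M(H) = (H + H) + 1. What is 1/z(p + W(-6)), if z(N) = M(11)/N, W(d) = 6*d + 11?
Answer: -91/23 ≈ -3.9565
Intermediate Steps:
W(d) = 11 + 6*d
M(H) = 1 + 2*H (M(H) = 2*H + 1 = 1 + 2*H)
p = -66 (p = -11*6 = -66)
z(N) = 23/N (z(N) = (1 + 2*11)/N = (1 + 22)/N = 23/N)
1/z(p + W(-6)) = 1/(23/(-66 + (11 + 6*(-6)))) = 1/(23/(-66 + (11 - 36))) = 1/(23/(-66 - 25)) = 1/(23/(-91)) = 1/(23*(-1/91)) = 1/(-23/91) = -91/23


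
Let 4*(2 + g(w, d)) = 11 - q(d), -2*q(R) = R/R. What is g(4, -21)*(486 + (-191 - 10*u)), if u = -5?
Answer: 2415/8 ≈ 301.88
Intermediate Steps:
q(R) = -½ (q(R) = -R/(2*R) = -½*1 = -½)
g(w, d) = 7/8 (g(w, d) = -2 + (11 - 1*(-½))/4 = -2 + (11 + ½)/4 = -2 + (¼)*(23/2) = -2 + 23/8 = 7/8)
g(4, -21)*(486 + (-191 - 10*u)) = 7*(486 + (-191 - 10*(-5)))/8 = 7*(486 + (-191 + 50))/8 = 7*(486 - 141)/8 = (7/8)*345 = 2415/8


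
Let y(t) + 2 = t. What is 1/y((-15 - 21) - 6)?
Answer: -1/44 ≈ -0.022727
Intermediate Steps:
y(t) = -2 + t
1/y((-15 - 21) - 6) = 1/(-2 + ((-15 - 21) - 6)) = 1/(-2 + (-36 - 6)) = 1/(-2 - 42) = 1/(-44) = -1/44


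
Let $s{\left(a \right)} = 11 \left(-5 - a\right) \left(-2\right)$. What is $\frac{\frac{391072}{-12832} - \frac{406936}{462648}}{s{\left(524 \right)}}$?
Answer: $- \frac{363575159}{134943954189} \approx -0.0026943$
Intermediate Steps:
$s{\left(a \right)} = 110 + 22 a$ ($s{\left(a \right)} = \left(-55 - 11 a\right) \left(-2\right) = 110 + 22 a$)
$\frac{\frac{391072}{-12832} - \frac{406936}{462648}}{s{\left(524 \right)}} = \frac{\frac{391072}{-12832} - \frac{406936}{462648}}{110 + 22 \cdot 524} = \frac{391072 \left(- \frac{1}{12832}\right) - \frac{50867}{57831}}{110 + 11528} = \frac{- \frac{12221}{401} - \frac{50867}{57831}}{11638} = \left(- \frac{727150318}{23190231}\right) \frac{1}{11638} = - \frac{363575159}{134943954189}$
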